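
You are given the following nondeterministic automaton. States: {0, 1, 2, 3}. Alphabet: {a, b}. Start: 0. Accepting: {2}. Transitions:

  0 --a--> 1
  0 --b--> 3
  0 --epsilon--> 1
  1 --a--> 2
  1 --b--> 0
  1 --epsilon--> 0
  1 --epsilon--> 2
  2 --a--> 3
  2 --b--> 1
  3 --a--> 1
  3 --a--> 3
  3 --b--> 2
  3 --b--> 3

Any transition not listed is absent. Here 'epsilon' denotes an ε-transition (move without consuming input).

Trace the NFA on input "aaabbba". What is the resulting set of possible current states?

Start: ε-closure({0}) = {0, 1, 2}.
Read 'a': {0, 1, 2} → {0, 1, 2, 3}.
Read 'a': {0, 1, 2, 3} → {0, 1, 2, 3}.
Read 'a': {0, 1, 2, 3} → {0, 1, 2, 3}.
Read 'b': {0, 1, 2, 3} → {0, 1, 2, 3}.
Read 'b': {0, 1, 2, 3} → {0, 1, 2, 3}.
Read 'b': {0, 1, 2, 3} → {0, 1, 2, 3}.
Read 'a': {0, 1, 2, 3} → {0, 1, 2, 3}.

{0, 1, 2, 3}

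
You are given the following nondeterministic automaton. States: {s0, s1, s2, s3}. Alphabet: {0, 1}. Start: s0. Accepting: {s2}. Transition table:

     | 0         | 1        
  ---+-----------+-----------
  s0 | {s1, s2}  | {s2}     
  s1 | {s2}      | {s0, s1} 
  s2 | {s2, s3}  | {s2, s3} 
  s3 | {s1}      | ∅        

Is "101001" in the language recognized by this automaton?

Yes

Start in {s0}.
Read '1': s0→{s2}; now {s2}.
Read '0': s2→{s2, s3}; now {s2, s3}.
Read '1': s2→{s2, s3}, s3→∅; now {s2, s3}.
Read '0': s2→{s2, s3}, s3→{s1}; now {s1, s2, s3}.
Read '0': s1→{s2}, s2→{s2, s3}, s3→{s1}; now {s1, s2, s3}.
Read '1': s1→{s0, s1}, s2→{s2, s3}, s3→∅; now {s0, s1, s2, s3}.
The final set {s0, s1, s2, s3} contains the accepting state s2.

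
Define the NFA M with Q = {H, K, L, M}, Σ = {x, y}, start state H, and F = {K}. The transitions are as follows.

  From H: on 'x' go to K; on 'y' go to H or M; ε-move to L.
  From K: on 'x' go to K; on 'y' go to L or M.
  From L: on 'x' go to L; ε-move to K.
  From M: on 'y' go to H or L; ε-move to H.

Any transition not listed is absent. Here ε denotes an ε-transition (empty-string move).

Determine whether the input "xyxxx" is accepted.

Start: ε-closure({H}) = {H, K, L}.
Read 'x': H→{K}, K→{K}, L→{L}; now {K, L}.
Read 'y': K→{L, M}, L→∅; union {L, M}; ε-closure = {H, K, L, M}.
Read 'x': H→{K}, K→{K}, L→{L}, M→∅; now {K, L}.
Read 'x': K→{K}, L→{L}; now {K, L}.
Read 'x': K→{K}, L→{L}; now {K, L}.
The final set {K, L} contains the accepting state K.

Yes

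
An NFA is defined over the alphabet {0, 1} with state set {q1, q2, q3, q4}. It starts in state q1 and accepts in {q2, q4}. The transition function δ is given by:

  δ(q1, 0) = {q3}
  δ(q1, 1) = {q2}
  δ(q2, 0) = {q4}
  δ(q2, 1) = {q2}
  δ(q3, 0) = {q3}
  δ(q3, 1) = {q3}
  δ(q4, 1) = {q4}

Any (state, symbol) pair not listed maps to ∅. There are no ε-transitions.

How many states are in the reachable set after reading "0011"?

Start in {q1}.
Read '0': q1→{q3}; now {q3}.
Read '0': q3→{q3}; now {q3}.
Read '1': q3→{q3}; now {q3}.
Read '1': q3→{q3}; now {q3}.
That set has 1 state.

1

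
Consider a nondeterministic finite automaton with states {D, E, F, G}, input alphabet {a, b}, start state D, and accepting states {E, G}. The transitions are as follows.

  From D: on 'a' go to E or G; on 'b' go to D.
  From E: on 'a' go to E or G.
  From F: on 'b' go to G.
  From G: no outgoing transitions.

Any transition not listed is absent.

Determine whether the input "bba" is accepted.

Yes

Start in {D}.
Read 'b': D→{D}; now {D}.
Read 'b': D→{D}; now {D}.
Read 'a': D→{E, G}; now {E, G}.
The final set {E, G} contains the accepting states E, G.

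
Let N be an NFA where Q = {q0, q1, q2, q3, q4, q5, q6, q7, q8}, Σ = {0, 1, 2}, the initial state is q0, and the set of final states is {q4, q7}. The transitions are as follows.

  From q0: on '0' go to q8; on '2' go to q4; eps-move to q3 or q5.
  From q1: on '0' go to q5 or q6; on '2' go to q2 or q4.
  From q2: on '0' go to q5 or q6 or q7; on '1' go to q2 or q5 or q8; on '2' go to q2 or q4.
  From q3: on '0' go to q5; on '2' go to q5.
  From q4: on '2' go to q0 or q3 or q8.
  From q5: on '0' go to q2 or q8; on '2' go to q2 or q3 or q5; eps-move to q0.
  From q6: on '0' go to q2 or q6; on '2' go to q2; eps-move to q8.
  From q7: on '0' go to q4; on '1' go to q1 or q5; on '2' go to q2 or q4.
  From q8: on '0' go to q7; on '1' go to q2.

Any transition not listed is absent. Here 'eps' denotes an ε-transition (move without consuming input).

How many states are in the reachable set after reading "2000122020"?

Start: ε-closure({q0}) = {q0, q3, q5}.
Read '2': q0→{q4}, q3→{q5}, q5→{q2, q3, q5}; union {q2, q3, q4, q5}; ε-closure = {q0, q2, q3, q4, q5}.
Read '0': q0→{q8}, q2→{q5, q6, q7}, q3→{q5}, q4→∅, q5→{q2, q8}; union {q2, q5, q6, q7, q8}; ε-closure = {q0, q2, q3, q5, q6, q7, q8}.
Read '0': q0→{q8}, q2→{q5, q6, q7}, q3→{q5}, q5→{q2, q8}, q6→{q2, q6}, q7→{q4}, q8→{q7}; union {q2, q4, q5, q6, q7, q8}; ε-closure = {q0, q2, q3, q4, q5, q6, q7, q8}.
Read '0': q0→{q8}, q2→{q5, q6, q7}, q3→{q5}, q4→∅, q5→{q2, q8}, q6→{q2, q6}, q7→{q4}, q8→{q7}; union {q2, q4, q5, q6, q7, q8}; ε-closure = {q0, q2, q3, q4, q5, q6, q7, q8}.
Read '1': q0→∅, q2→{q2, q5, q8}, q3→∅, q4→∅, q5→∅, q6→∅, q7→{q1, q5}, q8→{q2}; union {q1, q2, q5, q8}; ε-closure = {q0, q1, q2, q3, q5, q8}.
Read '2': q0→{q4}, q1→{q2, q4}, q2→{q2, q4}, q3→{q5}, q5→{q2, q3, q5}, q8→∅; union {q2, q3, q4, q5}; ε-closure = {q0, q2, q3, q4, q5}.
Read '2': q0→{q4}, q2→{q2, q4}, q3→{q5}, q4→{q0, q3, q8}, q5→{q2, q3, q5}; now {q0, q2, q3, q4, q5, q8}.
Read '0': q0→{q8}, q2→{q5, q6, q7}, q3→{q5}, q4→∅, q5→{q2, q8}, q8→{q7}; union {q2, q5, q6, q7, q8}; ε-closure = {q0, q2, q3, q5, q6, q7, q8}.
Read '2': q0→{q4}, q2→{q2, q4}, q3→{q5}, q5→{q2, q3, q5}, q6→{q2}, q7→{q2, q4}, q8→∅; union {q2, q3, q4, q5}; ε-closure = {q0, q2, q3, q4, q5}.
Read '0': q0→{q8}, q2→{q5, q6, q7}, q3→{q5}, q4→∅, q5→{q2, q8}; union {q2, q5, q6, q7, q8}; ε-closure = {q0, q2, q3, q5, q6, q7, q8}.
That set has 7 states.

7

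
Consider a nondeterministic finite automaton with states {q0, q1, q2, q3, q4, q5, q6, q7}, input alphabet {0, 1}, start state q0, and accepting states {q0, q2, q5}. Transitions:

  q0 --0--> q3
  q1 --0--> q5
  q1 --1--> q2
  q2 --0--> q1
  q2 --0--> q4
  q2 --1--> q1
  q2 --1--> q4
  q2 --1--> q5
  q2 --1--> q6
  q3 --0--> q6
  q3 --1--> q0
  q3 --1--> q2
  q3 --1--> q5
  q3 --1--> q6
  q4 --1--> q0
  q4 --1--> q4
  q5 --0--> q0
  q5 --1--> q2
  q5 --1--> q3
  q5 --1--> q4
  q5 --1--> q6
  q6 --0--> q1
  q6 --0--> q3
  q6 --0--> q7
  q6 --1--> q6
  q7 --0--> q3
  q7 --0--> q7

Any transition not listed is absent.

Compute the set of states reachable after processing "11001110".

Start in {q0}.
Read '1': q0→∅; now ∅.
The set is empty and remains empty for the remaining 7 symbols.

∅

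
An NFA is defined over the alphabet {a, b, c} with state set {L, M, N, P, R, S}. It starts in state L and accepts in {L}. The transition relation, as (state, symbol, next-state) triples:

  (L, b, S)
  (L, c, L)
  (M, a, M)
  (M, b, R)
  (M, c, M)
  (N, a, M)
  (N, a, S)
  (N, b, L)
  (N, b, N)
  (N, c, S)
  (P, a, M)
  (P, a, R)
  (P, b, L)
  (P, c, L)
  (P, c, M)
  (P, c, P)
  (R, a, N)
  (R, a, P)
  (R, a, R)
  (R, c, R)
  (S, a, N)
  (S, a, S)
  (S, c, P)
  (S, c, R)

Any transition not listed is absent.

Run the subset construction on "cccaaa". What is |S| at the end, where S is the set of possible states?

Start in {L}.
Read 'c': L→{L}; now {L}.
Read 'c': L→{L}; now {L}.
Read 'c': L→{L}; now {L}.
Read 'a': L→∅; now ∅.
The set is empty and remains empty for the remaining 2 symbols.
That set has 0 states.

0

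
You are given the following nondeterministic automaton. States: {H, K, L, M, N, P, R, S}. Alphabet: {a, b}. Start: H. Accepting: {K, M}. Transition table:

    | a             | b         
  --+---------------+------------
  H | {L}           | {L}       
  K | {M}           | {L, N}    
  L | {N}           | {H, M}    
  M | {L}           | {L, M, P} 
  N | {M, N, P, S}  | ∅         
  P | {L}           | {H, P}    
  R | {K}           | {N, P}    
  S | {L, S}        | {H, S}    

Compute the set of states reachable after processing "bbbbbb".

{H, L, M, P}

Start in {H}.
Read 'b': H→{L}; now {L}.
Read 'b': L→{H, M}; now {H, M}.
Read 'b': H→{L}, M→{L, M, P}; now {L, M, P}.
Read 'b': L→{H, M}, M→{L, M, P}, P→{H, P}; now {H, L, M, P}.
Read 'b': H→{L}, L→{H, M}, M→{L, M, P}, P→{H, P}; now {H, L, M, P}.
Read 'b': H→{L}, L→{H, M}, M→{L, M, P}, P→{H, P}; now {H, L, M, P}.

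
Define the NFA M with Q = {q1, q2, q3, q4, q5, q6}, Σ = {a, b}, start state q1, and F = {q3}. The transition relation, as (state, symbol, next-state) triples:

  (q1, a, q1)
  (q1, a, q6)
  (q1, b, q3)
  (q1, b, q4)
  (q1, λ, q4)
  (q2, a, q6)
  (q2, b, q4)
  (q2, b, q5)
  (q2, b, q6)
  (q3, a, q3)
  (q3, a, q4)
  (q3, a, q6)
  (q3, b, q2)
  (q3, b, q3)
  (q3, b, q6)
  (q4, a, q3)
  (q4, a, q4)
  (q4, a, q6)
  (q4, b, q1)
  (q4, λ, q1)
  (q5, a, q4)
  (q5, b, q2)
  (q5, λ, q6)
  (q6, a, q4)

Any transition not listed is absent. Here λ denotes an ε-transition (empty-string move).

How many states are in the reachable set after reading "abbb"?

6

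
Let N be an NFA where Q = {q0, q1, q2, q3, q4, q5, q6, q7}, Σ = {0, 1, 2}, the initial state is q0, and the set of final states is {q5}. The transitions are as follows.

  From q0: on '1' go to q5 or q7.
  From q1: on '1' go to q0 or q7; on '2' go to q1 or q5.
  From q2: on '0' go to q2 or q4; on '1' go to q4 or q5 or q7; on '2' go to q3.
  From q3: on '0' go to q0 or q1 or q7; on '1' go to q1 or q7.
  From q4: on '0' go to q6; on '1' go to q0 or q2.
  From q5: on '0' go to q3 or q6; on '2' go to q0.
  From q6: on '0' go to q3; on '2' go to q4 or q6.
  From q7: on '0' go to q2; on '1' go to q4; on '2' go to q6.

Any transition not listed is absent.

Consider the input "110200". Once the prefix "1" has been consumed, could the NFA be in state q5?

Start in {q0}.
Read '1': q0→{q5, q7}; now {q5, q7}.
State q5 is in {q5, q7}.

Yes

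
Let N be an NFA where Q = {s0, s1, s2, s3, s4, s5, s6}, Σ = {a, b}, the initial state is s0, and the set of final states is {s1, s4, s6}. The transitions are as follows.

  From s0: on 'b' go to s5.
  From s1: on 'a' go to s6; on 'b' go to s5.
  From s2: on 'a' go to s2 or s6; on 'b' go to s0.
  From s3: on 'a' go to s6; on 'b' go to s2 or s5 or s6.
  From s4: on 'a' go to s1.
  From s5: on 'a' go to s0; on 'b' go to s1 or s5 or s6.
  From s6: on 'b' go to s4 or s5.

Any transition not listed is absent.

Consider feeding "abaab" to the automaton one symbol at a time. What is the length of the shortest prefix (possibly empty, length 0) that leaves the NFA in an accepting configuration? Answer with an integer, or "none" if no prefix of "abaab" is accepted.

none

Start in {s0}.
Read 'a': {s0} → ∅.
The set is empty and remains empty for the remaining 4 symbols.
No reachable set along the way intersects F.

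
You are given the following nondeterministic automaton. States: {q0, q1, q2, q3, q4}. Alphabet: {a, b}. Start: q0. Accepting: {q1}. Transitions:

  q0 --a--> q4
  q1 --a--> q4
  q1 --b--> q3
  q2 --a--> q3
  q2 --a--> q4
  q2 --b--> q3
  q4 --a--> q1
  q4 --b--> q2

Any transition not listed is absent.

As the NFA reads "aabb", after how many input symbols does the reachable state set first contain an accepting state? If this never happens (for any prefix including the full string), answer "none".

Start in {q0}.
Read 'a': {q0} → {q4}.
Read 'a': {q4} → {q1}.
None of the earlier sets intersect F, but {q1} does.

2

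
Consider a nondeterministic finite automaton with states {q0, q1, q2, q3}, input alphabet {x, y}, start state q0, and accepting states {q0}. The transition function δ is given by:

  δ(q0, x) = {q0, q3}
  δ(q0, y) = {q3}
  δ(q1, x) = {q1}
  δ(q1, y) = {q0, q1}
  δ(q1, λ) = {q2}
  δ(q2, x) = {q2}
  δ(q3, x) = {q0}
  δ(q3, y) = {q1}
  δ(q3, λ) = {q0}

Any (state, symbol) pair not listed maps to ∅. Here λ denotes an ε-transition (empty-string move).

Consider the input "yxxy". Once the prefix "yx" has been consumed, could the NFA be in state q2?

Start in {q0}.
Read 'y': q0→{q3}; union {q3}; ε-closure = {q0, q3}.
Read 'x': q0→{q0, q3}, q3→{q0}; now {q0, q3}.
State q2 is not in {q0, q3}.

No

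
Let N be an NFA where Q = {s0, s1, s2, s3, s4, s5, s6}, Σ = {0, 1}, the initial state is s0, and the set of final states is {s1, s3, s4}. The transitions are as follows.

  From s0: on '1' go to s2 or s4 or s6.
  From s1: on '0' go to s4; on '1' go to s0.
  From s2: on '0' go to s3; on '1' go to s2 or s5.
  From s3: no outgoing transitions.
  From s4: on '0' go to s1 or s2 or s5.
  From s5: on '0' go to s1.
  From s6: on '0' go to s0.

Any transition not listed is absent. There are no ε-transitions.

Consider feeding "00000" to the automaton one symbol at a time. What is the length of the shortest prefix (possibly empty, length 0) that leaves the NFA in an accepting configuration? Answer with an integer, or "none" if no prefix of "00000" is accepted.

none

Start in {s0}.
Read '0': {s0} → ∅.
The set is empty and remains empty for the remaining 4 symbols.
No reachable set along the way intersects F.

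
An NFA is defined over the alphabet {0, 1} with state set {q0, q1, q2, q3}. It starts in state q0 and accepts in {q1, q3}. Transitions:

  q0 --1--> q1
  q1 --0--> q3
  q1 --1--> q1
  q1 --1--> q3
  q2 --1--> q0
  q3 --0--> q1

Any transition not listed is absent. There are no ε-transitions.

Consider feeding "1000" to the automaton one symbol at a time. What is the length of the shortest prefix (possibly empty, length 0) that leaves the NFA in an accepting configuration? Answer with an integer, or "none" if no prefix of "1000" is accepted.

Start in {q0}.
Read '1': q0→{q1}; now {q1}.
None of the earlier sets intersect F, but {q1} does.

1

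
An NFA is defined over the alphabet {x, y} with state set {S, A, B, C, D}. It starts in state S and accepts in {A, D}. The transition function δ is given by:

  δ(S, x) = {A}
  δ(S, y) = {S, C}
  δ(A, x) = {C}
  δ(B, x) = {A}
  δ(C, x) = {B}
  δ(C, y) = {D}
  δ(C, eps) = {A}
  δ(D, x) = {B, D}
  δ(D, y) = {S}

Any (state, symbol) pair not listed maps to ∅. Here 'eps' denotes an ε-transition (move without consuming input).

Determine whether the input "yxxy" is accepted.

Yes

Start in {S}.
Read 'y': S→{S, C}; union {S, C}; ε-closure = {S, A, C}.
Read 'x': S→{A}, A→{C}, C→{B}; now {A, B, C}.
Read 'x': A→{C}, B→{A}, C→{B}; now {A, B, C}.
Read 'y': A→∅, B→∅, C→{D}; now {D}.
The final set {D} contains the accepting state D.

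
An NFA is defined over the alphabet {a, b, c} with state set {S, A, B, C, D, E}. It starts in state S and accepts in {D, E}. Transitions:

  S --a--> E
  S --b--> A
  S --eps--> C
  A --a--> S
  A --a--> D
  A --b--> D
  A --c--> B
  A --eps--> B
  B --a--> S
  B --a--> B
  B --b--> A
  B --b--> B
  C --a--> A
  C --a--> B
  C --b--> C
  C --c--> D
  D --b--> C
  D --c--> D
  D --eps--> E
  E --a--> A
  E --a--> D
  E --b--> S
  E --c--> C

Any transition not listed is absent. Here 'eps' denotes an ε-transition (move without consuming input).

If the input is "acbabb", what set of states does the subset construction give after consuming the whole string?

{S, A, B, C, D, E}

Start: ε-closure({S}) = {S, C}.
Read 'a': S→{E}, C→{A, B}; now {A, B, E}.
Read 'c': A→{B}, B→∅, E→{C}; now {B, C}.
Read 'b': B→{A, B}, C→{C}; now {A, B, C}.
Read 'a': A→{S, D}, B→{S, B}, C→{A, B}; union {S, A, B, D}; ε-closure = {S, A, B, C, D, E}.
Read 'b': S→{A}, A→{D}, B→{A, B}, C→{C}, D→{C}, E→{S}; union {S, A, B, C, D}; ε-closure = {S, A, B, C, D, E}.
Read 'b': S→{A}, A→{D}, B→{A, B}, C→{C}, D→{C}, E→{S}; union {S, A, B, C, D}; ε-closure = {S, A, B, C, D, E}.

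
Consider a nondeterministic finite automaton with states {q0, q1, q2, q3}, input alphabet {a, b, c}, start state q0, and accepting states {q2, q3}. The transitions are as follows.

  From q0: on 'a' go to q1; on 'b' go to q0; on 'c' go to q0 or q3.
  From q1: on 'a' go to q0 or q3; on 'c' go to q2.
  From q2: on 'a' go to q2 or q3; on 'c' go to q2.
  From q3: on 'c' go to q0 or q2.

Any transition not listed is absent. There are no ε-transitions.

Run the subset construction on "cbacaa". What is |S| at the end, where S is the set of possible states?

2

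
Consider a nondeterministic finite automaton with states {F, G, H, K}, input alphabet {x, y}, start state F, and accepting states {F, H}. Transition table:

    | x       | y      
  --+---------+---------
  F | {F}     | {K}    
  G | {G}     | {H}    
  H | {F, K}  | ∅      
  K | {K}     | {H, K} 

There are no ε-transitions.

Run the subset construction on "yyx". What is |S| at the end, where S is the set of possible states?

2

Start in {F}.
Read 'y': F→{K}; now {K}.
Read 'y': K→{H, K}; now {H, K}.
Read 'x': H→{F, K}, K→{K}; now {F, K}.
That set has 2 states.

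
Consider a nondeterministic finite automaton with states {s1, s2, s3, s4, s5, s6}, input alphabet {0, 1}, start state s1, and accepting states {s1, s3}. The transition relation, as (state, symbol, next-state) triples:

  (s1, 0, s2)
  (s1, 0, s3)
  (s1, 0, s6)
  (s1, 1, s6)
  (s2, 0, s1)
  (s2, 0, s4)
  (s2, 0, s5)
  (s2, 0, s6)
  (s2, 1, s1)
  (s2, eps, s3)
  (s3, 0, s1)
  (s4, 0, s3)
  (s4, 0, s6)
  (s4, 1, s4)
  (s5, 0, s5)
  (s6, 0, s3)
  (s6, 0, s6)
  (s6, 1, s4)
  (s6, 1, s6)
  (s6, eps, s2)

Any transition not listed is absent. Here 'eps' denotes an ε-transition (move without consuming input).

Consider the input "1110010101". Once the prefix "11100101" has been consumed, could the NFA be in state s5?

No

Start in {s1}.
Read '1': {s1} → {s2, s3, s6}.
Read '1': {s2, s3, s6} → {s1, s2, s3, s4, s6}.
Read '1': {s1, s2, s3, s4, s6} → {s1, s2, s3, s4, s6}.
Read '0': {s1, s2, s3, s4, s6} → {s1, s2, s3, s4, s5, s6}.
Read '0': {s1, s2, s3, s4, s5, s6} → {s1, s2, s3, s4, s5, s6}.
Read '1': {s1, s2, s3, s4, s5, s6} → {s1, s2, s3, s4, s6}.
Read '0': {s1, s2, s3, s4, s6} → {s1, s2, s3, s4, s5, s6}.
Read '1': {s1, s2, s3, s4, s5, s6} → {s1, s2, s3, s4, s6}.
State s5 is not in {s1, s2, s3, s4, s6}.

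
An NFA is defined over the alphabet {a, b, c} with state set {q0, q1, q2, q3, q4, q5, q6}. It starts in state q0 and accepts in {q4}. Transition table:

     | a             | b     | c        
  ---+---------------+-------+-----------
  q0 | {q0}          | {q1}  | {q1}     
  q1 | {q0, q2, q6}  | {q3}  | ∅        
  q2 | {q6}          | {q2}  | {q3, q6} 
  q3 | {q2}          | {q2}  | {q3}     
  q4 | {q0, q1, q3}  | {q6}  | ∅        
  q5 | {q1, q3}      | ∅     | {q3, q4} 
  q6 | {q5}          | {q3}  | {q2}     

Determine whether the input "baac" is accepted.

Yes

Start in {q0}.
Read 'b': q0→{q1}; now {q1}.
Read 'a': q1→{q0, q2, q6}; now {q0, q2, q6}.
Read 'a': q0→{q0}, q2→{q6}, q6→{q5}; now {q0, q5, q6}.
Read 'c': q0→{q1}, q5→{q3, q4}, q6→{q2}; now {q1, q2, q3, q4}.
The final set {q1, q2, q3, q4} contains the accepting state q4.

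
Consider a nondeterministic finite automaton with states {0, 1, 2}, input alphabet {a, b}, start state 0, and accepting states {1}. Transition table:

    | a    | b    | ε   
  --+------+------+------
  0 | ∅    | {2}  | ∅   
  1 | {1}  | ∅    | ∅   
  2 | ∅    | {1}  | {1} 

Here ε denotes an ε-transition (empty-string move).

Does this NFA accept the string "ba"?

Yes

Start in {0}.
Read 'b': {0} → {1, 2}.
Read 'a': {1, 2} → {1}.
The final set {1} contains the accepting state 1.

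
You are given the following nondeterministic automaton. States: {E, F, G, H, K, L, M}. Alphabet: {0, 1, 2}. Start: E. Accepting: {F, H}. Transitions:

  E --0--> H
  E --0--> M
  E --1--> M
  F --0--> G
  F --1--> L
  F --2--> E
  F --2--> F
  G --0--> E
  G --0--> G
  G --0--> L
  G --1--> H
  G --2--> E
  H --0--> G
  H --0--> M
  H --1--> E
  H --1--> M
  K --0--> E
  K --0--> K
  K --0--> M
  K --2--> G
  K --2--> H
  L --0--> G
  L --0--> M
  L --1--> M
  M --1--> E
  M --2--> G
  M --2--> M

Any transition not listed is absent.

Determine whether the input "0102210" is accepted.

Yes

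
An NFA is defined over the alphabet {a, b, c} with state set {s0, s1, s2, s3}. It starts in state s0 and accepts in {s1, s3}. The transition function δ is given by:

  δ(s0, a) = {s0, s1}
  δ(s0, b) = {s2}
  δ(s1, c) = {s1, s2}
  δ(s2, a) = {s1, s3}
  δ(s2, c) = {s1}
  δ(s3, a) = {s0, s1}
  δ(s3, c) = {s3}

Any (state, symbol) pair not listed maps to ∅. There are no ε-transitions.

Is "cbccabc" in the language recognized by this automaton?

Start in {s0}.
Read 'c': {s0} → ∅.
The set is empty and remains empty for the remaining 6 symbols.
The final set ∅ contains no accepting state.

No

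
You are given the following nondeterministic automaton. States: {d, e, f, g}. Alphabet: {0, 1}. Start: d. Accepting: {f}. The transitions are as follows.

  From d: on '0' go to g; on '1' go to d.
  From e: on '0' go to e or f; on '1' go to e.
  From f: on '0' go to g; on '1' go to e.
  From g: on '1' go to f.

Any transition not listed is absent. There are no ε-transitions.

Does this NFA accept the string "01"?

Yes

Start in {d}.
Read '0': {d} → {g}.
Read '1': {g} → {f}.
The final set {f} contains the accepting state f.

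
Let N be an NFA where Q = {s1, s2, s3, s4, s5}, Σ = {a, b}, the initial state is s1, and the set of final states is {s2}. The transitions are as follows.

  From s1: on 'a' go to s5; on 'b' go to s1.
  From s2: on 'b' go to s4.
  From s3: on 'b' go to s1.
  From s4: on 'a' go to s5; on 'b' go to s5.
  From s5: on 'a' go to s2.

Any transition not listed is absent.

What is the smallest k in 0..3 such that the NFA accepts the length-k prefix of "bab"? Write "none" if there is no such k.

none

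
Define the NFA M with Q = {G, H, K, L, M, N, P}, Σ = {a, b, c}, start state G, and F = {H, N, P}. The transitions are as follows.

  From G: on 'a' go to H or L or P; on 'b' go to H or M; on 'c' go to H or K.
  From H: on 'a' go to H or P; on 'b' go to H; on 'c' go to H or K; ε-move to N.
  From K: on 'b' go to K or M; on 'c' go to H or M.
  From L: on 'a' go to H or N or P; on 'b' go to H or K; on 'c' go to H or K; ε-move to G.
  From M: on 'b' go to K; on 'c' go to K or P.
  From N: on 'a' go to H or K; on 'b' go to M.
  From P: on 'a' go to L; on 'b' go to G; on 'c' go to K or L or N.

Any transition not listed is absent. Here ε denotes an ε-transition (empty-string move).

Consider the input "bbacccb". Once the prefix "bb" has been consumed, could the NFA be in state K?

Yes

Start in {G}.
Read 'b': G→{H, M}; union {H, M}; ε-closure = {H, M, N}.
Read 'b': H→{H}, M→{K}, N→{M}; union {H, K, M}; ε-closure = {H, K, M, N}.
State K is in {H, K, M, N}.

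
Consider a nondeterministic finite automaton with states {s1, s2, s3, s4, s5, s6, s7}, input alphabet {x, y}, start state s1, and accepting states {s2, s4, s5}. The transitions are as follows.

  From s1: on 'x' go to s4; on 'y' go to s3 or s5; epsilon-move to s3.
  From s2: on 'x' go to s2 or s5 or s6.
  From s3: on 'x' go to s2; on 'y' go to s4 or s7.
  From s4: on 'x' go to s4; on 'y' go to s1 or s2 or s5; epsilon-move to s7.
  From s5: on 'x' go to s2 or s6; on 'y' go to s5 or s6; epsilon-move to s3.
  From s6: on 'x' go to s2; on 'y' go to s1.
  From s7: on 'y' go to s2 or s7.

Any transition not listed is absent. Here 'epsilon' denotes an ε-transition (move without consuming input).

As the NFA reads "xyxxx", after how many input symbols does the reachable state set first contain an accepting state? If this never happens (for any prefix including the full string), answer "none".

1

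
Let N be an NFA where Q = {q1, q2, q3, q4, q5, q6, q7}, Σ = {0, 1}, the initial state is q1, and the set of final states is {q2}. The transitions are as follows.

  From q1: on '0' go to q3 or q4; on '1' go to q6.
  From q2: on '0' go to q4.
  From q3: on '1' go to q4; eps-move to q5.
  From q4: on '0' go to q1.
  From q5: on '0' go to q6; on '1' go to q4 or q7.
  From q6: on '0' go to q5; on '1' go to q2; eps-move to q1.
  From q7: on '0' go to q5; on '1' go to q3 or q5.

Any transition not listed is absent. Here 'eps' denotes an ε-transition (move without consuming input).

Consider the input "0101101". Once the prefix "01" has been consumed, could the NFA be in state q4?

Start in {q1}.
Read '0': {q1} → {q3, q4, q5}.
Read '1': {q3, q4, q5} → {q4, q7}.
State q4 is in {q4, q7}.

Yes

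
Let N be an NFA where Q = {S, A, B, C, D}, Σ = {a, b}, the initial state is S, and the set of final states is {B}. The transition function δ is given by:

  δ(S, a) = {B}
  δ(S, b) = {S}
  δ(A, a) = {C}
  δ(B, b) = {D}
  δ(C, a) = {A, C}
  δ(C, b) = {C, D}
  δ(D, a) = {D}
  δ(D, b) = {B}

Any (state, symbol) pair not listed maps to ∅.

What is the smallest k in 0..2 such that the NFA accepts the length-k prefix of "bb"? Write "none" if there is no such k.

none

Start in {S}.
Read 'b': {S} → {S}.
Read 'b': {S} → {S}.
No reachable set along the way intersects F.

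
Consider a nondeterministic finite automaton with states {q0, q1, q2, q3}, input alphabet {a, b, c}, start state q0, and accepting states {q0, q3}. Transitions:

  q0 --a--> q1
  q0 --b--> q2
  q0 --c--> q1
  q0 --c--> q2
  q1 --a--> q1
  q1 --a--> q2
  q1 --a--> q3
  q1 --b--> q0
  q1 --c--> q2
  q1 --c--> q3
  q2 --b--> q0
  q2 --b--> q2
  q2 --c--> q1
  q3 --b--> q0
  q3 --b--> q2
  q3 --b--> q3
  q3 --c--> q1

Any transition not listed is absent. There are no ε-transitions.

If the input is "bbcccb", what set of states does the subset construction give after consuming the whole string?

{q0, q2, q3}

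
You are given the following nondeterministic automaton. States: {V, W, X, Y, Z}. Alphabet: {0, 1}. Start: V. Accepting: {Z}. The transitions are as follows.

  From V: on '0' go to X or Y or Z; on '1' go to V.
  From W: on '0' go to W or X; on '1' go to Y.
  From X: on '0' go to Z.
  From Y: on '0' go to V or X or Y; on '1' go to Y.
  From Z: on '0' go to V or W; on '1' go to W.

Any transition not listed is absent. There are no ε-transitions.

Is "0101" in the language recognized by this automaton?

No

Start in {V}.
Read '0': {V} → {X, Y, Z}.
Read '1': {X, Y, Z} → {W, Y}.
Read '0': {W, Y} → {V, W, X, Y}.
Read '1': {V, W, X, Y} → {V, Y}.
The final set {V, Y} contains no accepting state.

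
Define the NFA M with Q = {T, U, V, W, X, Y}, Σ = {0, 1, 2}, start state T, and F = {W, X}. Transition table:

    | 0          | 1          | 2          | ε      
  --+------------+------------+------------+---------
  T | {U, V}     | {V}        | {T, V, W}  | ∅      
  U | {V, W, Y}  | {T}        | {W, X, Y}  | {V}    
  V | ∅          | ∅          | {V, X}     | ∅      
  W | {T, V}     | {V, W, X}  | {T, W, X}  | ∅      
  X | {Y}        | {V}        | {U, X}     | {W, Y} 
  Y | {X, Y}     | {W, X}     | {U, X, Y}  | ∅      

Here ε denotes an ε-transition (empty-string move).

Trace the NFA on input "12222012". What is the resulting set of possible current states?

{T, U, V, W, X, Y}

Start in {T}.
Read '1': T→{V}; now {V}.
Read '2': V→{V, X}; union {V, X}; ε-closure = {V, W, X, Y}.
Read '2': V→{V, X}, W→{T, W, X}, X→{U, X}, Y→{U, X, Y}; now {T, U, V, W, X, Y}.
Read '2': T→{T, V, W}, U→{W, X, Y}, V→{V, X}, W→{T, W, X}, X→{U, X}, Y→{U, X, Y}; now {T, U, V, W, X, Y}.
Read '2': T→{T, V, W}, U→{W, X, Y}, V→{V, X}, W→{T, W, X}, X→{U, X}, Y→{U, X, Y}; now {T, U, V, W, X, Y}.
Read '0': T→{U, V}, U→{V, W, Y}, V→∅, W→{T, V}, X→{Y}, Y→{X, Y}; now {T, U, V, W, X, Y}.
Read '1': T→{V}, U→{T}, V→∅, W→{V, W, X}, X→{V}, Y→{W, X}; union {T, V, W, X}; ε-closure = {T, V, W, X, Y}.
Read '2': T→{T, V, W}, V→{V, X}, W→{T, W, X}, X→{U, X}, Y→{U, X, Y}; now {T, U, V, W, X, Y}.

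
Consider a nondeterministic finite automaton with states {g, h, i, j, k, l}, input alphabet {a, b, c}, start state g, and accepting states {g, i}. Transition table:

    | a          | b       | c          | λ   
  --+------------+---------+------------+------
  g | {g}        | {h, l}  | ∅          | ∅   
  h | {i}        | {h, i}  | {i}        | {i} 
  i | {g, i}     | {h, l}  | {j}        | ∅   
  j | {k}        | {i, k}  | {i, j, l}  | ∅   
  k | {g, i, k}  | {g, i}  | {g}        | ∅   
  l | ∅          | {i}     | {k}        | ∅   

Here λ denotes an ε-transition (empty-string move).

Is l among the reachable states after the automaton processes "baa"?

Start in {g}.
Read 'b': {g} → {h, i, l}.
Read 'a': {h, i, l} → {g, i}.
Read 'a': {g, i} → {g, i}.
State l is not in {g, i}.

No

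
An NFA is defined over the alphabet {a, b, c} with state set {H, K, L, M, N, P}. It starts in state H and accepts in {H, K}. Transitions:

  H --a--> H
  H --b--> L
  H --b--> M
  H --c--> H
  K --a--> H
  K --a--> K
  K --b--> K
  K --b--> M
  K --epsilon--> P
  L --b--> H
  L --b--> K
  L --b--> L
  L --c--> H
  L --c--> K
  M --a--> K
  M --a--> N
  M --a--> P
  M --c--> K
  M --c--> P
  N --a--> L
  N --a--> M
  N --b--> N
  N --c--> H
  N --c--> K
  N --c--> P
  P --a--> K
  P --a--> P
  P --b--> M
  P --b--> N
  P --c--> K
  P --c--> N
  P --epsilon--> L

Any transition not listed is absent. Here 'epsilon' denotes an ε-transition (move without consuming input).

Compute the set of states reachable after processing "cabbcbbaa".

Start in {H}.
Read 'c': {H} → {H}.
Read 'a': {H} → {H}.
Read 'b': {H} → {L, M}.
Read 'b': {L, M} → {H, K, L, P}.
Read 'c': {H, K, L, P} → {H, K, L, N, P}.
Read 'b': {H, K, L, N, P} → {H, K, L, M, N, P}.
Read 'b': {H, K, L, M, N, P} → {H, K, L, M, N, P}.
Read 'a': {H, K, L, M, N, P} → {H, K, L, M, N, P}.
Read 'a': {H, K, L, M, N, P} → {H, K, L, M, N, P}.

{H, K, L, M, N, P}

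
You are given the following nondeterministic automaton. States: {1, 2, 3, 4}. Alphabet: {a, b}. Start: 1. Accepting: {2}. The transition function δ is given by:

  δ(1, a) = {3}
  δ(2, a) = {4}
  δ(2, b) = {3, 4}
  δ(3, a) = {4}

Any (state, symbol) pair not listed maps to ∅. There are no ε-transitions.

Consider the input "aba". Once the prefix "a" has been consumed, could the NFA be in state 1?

No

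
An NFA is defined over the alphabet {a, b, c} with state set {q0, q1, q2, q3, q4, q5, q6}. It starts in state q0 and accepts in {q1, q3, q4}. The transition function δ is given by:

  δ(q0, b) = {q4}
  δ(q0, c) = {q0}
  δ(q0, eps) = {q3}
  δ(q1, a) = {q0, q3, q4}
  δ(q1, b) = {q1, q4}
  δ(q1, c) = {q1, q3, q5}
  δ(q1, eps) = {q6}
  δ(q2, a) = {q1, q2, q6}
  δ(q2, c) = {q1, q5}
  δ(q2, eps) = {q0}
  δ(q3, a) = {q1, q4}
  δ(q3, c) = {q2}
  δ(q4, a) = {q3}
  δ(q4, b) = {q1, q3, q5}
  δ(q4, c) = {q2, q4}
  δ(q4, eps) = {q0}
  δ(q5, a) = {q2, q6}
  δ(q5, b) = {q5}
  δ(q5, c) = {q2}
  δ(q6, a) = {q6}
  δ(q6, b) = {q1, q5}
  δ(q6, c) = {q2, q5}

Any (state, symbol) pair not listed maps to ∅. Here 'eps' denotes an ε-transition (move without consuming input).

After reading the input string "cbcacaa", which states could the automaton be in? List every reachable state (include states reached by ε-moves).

{q0, q1, q2, q3, q4, q6}

Start: ε-closure({q0}) = {q0, q3}.
Read 'c': {q0, q3} → {q0, q2, q3}.
Read 'b': {q0, q2, q3} → {q0, q3, q4}.
Read 'c': {q0, q3, q4} → {q0, q2, q3, q4}.
Read 'a': {q0, q2, q3, q4} → {q0, q1, q2, q3, q4, q6}.
Read 'c': {q0, q1, q2, q3, q4, q6} → {q0, q1, q2, q3, q4, q5, q6}.
Read 'a': {q0, q1, q2, q3, q4, q5, q6} → {q0, q1, q2, q3, q4, q6}.
Read 'a': {q0, q1, q2, q3, q4, q6} → {q0, q1, q2, q3, q4, q6}.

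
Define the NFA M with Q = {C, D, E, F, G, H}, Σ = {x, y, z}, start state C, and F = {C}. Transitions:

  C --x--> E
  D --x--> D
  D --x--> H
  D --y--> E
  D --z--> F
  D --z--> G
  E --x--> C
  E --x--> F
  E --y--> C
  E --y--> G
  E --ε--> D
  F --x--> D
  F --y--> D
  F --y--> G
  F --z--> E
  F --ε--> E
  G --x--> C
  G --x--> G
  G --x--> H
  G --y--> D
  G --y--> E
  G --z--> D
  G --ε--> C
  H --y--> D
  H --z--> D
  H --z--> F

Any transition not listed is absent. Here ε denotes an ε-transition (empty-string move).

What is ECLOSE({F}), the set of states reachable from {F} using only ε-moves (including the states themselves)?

Begin with {F}.
ε-move F → E; add E.
ε-move E → D; add D.

{D, E, F}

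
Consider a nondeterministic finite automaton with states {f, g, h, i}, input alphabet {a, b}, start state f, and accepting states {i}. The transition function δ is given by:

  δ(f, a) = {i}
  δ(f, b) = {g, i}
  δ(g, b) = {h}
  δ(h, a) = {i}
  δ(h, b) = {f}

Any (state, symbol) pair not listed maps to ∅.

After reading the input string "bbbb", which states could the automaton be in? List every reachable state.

Start in {f}.
Read 'b': f→{g, i}; now {g, i}.
Read 'b': g→{h}, i→∅; now {h}.
Read 'b': h→{f}; now {f}.
Read 'b': f→{g, i}; now {g, i}.

{g, i}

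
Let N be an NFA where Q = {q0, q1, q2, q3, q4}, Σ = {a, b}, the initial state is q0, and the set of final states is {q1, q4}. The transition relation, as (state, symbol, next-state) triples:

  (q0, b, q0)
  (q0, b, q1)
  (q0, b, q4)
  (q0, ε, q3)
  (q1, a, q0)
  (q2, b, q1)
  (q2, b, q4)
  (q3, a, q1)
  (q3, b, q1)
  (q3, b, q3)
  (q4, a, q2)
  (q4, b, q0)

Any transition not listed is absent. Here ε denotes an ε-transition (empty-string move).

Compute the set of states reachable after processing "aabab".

Start: ε-closure({q0}) = {q0, q3}.
Read 'a': {q0, q3} → {q1}.
Read 'a': {q1} → {q0, q3}.
Read 'b': {q0, q3} → {q0, q1, q3, q4}.
Read 'a': {q0, q1, q3, q4} → {q0, q1, q2, q3}.
Read 'b': {q0, q1, q2, q3} → {q0, q1, q3, q4}.

{q0, q1, q3, q4}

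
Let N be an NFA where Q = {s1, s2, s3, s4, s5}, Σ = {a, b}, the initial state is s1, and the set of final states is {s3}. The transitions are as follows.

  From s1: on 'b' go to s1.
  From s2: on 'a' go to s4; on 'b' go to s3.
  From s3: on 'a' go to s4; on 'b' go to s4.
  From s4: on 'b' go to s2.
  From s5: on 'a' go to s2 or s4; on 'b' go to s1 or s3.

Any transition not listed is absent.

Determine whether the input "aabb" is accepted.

No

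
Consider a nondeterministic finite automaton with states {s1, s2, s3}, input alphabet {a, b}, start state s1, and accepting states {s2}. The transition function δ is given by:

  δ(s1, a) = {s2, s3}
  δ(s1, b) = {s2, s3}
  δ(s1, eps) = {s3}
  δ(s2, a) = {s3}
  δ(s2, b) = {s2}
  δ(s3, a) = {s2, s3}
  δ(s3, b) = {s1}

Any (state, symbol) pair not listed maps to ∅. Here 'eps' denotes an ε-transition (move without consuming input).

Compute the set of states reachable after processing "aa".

{s2, s3}

Start: ε-closure({s1}) = {s1, s3}.
Read 'a': s1→{s2, s3}, s3→{s2, s3}; now {s2, s3}.
Read 'a': s2→{s3}, s3→{s2, s3}; now {s2, s3}.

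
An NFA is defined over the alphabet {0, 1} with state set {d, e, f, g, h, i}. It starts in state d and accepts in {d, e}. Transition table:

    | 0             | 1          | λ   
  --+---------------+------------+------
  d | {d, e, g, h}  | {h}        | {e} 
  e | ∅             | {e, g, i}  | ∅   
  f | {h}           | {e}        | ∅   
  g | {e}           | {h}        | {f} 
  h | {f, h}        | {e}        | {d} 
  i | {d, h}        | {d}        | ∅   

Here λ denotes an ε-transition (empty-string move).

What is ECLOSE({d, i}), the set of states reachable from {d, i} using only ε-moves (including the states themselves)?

Begin with {d, i}.
ε-move d → e; add e.

{d, e, i}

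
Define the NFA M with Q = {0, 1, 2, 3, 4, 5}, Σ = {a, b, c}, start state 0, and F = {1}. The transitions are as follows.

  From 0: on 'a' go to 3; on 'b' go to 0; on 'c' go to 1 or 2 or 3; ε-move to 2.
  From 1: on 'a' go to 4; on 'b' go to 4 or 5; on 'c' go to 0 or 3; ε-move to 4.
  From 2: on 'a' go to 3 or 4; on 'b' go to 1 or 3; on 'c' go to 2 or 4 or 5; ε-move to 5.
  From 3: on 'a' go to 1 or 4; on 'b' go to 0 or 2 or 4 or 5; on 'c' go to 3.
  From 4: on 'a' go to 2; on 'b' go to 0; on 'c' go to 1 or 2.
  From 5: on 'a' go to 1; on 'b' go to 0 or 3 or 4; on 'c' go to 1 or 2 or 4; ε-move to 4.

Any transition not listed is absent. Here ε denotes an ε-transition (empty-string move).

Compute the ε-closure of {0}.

Begin with {0}.
ε-move 0 → 2; add 2.
ε-move 2 → 5; add 5.
ε-move 5 → 4; add 4.

{0, 2, 4, 5}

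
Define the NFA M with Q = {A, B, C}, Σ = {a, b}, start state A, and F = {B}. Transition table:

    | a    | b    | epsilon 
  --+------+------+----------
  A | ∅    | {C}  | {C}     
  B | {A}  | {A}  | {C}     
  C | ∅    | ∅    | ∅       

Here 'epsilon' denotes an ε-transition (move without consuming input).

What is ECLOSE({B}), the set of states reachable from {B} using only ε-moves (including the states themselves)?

Begin with {B}.
ε-move B → C; add C.

{B, C}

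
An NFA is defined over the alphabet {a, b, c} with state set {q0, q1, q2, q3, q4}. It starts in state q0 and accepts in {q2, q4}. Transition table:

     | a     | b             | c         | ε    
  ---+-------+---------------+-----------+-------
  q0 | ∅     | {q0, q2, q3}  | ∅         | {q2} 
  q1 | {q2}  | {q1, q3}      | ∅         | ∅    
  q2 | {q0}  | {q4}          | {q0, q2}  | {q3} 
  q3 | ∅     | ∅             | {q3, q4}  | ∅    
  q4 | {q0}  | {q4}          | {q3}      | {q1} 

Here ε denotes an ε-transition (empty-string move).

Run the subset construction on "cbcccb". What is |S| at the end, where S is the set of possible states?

Start: ε-closure({q0}) = {q0, q2, q3}.
Read 'c': q0→∅, q2→{q0, q2}, q3→{q3, q4}; union {q0, q2, q3, q4}; ε-closure = {q0, q1, q2, q3, q4}.
Read 'b': q0→{q0, q2, q3}, q1→{q1, q3}, q2→{q4}, q3→∅, q4→{q4}; now {q0, q1, q2, q3, q4}.
Read 'c': q0→∅, q1→∅, q2→{q0, q2}, q3→{q3, q4}, q4→{q3}; union {q0, q2, q3, q4}; ε-closure = {q0, q1, q2, q3, q4}.
Read 'c': q0→∅, q1→∅, q2→{q0, q2}, q3→{q3, q4}, q4→{q3}; union {q0, q2, q3, q4}; ε-closure = {q0, q1, q2, q3, q4}.
Read 'c': q0→∅, q1→∅, q2→{q0, q2}, q3→{q3, q4}, q4→{q3}; union {q0, q2, q3, q4}; ε-closure = {q0, q1, q2, q3, q4}.
Read 'b': q0→{q0, q2, q3}, q1→{q1, q3}, q2→{q4}, q3→∅, q4→{q4}; now {q0, q1, q2, q3, q4}.
That set has 5 states.

5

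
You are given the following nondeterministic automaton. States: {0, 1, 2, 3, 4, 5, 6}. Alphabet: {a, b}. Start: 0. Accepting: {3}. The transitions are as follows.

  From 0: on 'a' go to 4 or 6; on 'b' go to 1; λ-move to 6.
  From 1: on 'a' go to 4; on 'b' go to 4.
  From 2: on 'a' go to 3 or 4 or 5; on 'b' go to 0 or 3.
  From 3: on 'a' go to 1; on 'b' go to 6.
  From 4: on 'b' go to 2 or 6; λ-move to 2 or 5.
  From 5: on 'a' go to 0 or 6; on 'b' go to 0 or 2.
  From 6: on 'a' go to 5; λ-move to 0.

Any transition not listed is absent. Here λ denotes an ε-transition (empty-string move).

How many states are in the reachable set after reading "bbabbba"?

Start: ε-closure({0}) = {0, 6}.
Read 'b': 0→{1}, 6→∅; now {1}.
Read 'b': 1→{4}; union {4}; ε-closure = {2, 4, 5}.
Read 'a': 2→{3, 4, 5}, 4→∅, 5→{0, 6}; union {0, 3, 4, 5, 6}; ε-closure = {0, 2, 3, 4, 5, 6}.
Read 'b': 0→{1}, 2→{0, 3}, 3→{6}, 4→{2, 6}, 5→{0, 2}, 6→∅; now {0, 1, 2, 3, 6}.
Read 'b': 0→{1}, 1→{4}, 2→{0, 3}, 3→{6}, 6→∅; union {0, 1, 3, 4, 6}; ε-closure = {0, 1, 2, 3, 4, 5, 6}.
Read 'b': 0→{1}, 1→{4}, 2→{0, 3}, 3→{6}, 4→{2, 6}, 5→{0, 2}, 6→∅; union {0, 1, 2, 3, 4, 6}; ε-closure = {0, 1, 2, 3, 4, 5, 6}.
Read 'a': 0→{4, 6}, 1→{4}, 2→{3, 4, 5}, 3→{1}, 4→∅, 5→{0, 6}, 6→{5}; union {0, 1, 3, 4, 5, 6}; ε-closure = {0, 1, 2, 3, 4, 5, 6}.
That set has 7 states.

7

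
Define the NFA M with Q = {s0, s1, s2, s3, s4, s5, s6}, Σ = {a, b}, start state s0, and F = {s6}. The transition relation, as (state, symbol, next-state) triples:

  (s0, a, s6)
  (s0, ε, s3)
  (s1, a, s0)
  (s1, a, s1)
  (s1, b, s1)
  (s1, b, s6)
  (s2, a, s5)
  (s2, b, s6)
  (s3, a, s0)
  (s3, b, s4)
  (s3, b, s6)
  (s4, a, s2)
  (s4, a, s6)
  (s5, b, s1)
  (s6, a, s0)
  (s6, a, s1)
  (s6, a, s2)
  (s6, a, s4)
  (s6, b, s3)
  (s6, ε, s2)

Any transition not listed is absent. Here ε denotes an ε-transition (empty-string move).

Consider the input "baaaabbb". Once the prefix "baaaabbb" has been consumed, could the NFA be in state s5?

No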